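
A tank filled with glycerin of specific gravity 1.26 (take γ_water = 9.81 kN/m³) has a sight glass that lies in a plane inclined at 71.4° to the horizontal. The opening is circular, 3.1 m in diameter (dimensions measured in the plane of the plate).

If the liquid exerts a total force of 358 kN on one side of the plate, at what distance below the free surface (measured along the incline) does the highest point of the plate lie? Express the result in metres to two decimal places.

y_top ≈ 2.50 m

γ = 1.26 × 9.81 = 12.3606 kN/m³.
A = π(1.55)² = 7.54768 m².
From F = γ·h_c·A, the centroid depth is h_c = 358/(12.3606 × 7.54768) = 3.83734 m.
Let θ = 71.4° be the plate's angle to the horizontal; measure y along the incline from where the plane meets the free surface. Vertical depth h = y·sinθ with sinθ = 0.947768.
Along the incline, y_c = h_c/sinθ = 3.83734/0.947768 = 4.04882 m.
The centroid is at the centre, 1.55 m below the top of the plate, so the highest point sits at y_top = 4.04882 − 1.55 = 2.49882 m along the incline.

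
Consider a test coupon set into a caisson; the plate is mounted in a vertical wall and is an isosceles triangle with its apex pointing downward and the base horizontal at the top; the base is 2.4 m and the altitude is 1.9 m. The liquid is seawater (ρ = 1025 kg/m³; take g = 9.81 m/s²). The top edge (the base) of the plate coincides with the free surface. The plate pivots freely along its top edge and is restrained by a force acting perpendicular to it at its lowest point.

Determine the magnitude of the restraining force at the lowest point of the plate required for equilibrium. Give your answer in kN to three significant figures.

P ≈ 7.26 kN

γ = ρg = 1025 × 9.81 / 1000 = 10.05525 kN/m³.
With the apex down, the centroid sits h/3 = 1.9/3 = 0.633333 m below the base (the top edge), so the centroid depth is h_c = 0.633333 m.
A = ½ × 2.4 × 1.9 = 2.28 m².
Resultant F = γ·h_c·A = 10.05525 × 0.633333 × 2.28 = 14.5198 kN.
I_c = b·h³/36 = 2.4 × 1.9³/36 = 0.457267 m⁴.
Centre of pressure: y_p = y_c + I_c/(y_c·A) = 0.633333 + 0.457267/(0.633333 × 2.28) = 0.633333 + 0.316667 = 0.95 m along the plane.
The resultant acts 0.633333 + 0.316667 = 0.95 m (along the plate) below the hinge at the top edge, so the moment about the hinge is M = F × 0.95 = 14.5198 × 0.95 = 13.7938 kN·m.
A normal force at the bottom, 1.9 m from the hinge, must supply this moment: P = 13.7938/1.9 = 7.25989 kN.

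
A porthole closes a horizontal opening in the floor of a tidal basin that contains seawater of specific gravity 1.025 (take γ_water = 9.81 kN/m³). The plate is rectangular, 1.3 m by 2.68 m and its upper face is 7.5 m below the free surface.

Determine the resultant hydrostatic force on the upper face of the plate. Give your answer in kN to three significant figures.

γ = 1.025 × 9.81 = 10.05525 kN/m³.
The plate is horizontal, so pressure is uniform at p = γ·h = 10.05525 × 7.5 = 75.4144 kN/m².
A = 1.3 × 2.68 = 3.484 m².
F = p·A = 75.4144 × 3.484 = 262.744 kN.

F ≈ 263 kN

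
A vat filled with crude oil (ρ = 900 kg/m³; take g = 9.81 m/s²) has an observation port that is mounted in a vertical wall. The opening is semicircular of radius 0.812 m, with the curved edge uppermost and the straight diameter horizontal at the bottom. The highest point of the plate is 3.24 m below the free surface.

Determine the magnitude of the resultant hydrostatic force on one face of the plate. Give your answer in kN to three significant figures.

γ = ρg = 900 × 9.81 / 1000 = 8.829 kN/m³.
The centroid lies 4r/(3π) = 0.344624 m above the diameter, so r − 4r/(3π) = 0.812 − 0.344624 = 0.467376 m below the topmost point, so the centroid depth is h_c = 3.24 + 0.467376 = 3.70738 m.
A = πr²/2 = π × 0.812²/2 = 1.0357 m².
Resultant F = γ·h_c·A = 8.829 × 3.70738 × 1.0357 = 33.901 kN.

F ≈ 33.9 kN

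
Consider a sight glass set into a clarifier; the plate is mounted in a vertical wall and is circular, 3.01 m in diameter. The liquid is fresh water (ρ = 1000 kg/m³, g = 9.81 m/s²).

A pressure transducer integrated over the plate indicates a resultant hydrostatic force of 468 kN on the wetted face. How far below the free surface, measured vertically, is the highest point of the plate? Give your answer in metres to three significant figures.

d_top ≈ 5.20 m

γ = ρg = 1000 × 9.81 = 9810 N/m³ = 9.81 kN/m³.
A = π(1.505)² = 7.11579 m².
From F = γ·h_c·A, the centroid depth is h_c = 468/(9.81 × 7.11579) = 6.7043 m.
The centroid is at the centre, 1.505 m below the top of the plate, so the highest point sits at h_top = 6.7043 − 1.505 = 5.1993 m below the surface.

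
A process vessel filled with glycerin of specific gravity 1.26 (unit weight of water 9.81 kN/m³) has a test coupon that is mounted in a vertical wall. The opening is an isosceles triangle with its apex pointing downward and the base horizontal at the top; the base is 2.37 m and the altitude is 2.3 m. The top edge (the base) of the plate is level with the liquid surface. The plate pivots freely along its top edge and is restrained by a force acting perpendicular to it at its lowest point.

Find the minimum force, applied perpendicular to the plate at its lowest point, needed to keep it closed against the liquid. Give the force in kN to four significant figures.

P ≈ 12.91 kN

γ = 1.26 × 9.81 = 12.3606 kN/m³.
With the apex down, the centroid sits h/3 = 2.3/3 = 0.766667 m below the base (the top edge), so the centroid depth is h_c = 0.766667 m.
A = ½ × 2.37 × 2.3 = 2.7255 m².
Resultant F = γ·h_c·A = 12.3606 × 0.766667 × 2.7255 = 25.8281 kN.
I_c = b·h³/36 = 2.37 × 2.3³/36 = 0.800994 m⁴.
Centre of pressure: y_p = y_c + I_c/(y_c·A) = 0.766667 + 0.800994/(0.766667 × 2.7255) = 0.766667 + 0.383333 = 1.15 m along the plane.
The resultant acts 0.766667 + 0.383333 = 1.15 m (along the plate) below the hinge at the top edge, so the moment about the hinge is M = F × 1.15 = 25.8281 × 1.15 = 29.7023 kN·m.
A normal force at the bottom, 2.3 m from the hinge, must supply this moment: P = 29.7023/2.3 = 12.914 kN.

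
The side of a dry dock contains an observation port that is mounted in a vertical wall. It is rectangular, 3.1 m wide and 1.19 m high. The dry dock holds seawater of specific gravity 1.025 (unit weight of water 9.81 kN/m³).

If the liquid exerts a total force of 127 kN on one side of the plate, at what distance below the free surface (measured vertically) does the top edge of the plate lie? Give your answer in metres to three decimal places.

d_top ≈ 2.829 m

γ = 1.025 × 9.81 = 10.05525 kN/m³.
A = 3.1 × 1.19 = 3.689 m².
From F = γ·h_c·A, the centroid depth is h_c = 127/(10.05525 × 3.689) = 3.42375 m.
The centroid lies 1.19/2 = 0.595 m below the top edge, so the top edge sits at h_top = 3.42375 − 0.595 = 2.82875 m below the surface.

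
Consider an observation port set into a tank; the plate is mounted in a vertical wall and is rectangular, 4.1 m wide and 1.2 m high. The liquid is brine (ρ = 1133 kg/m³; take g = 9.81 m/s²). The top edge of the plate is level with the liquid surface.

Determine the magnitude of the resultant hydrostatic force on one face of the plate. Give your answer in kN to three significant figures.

F ≈ 32.8 kN

γ = ρg = 1133 × 9.81 / 1000 = 11.11473 kN/m³.
The centroid lies 1.2/2 = 0.6 m below the top edge, so the centroid depth is h_c = 0.6 m.
A = 4.1 × 1.2 = 4.92 m².
Resultant F = γ·h_c·A = 11.11473 × 0.6 × 4.92 = 32.8107 kN.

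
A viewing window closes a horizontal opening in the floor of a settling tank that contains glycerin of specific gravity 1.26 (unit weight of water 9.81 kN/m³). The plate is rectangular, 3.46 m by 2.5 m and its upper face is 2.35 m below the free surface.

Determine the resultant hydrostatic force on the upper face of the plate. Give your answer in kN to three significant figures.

F ≈ 251 kN

γ = 1.26 × 9.81 = 12.3606 kN/m³.
The plate is horizontal, so pressure is uniform at p = γ·h = 12.3606 × 2.35 = 29.0474 kN/m².
A = 3.46 × 2.5 = 8.65 m².
F = p·A = 29.0474 × 8.65 = 251.26 kN.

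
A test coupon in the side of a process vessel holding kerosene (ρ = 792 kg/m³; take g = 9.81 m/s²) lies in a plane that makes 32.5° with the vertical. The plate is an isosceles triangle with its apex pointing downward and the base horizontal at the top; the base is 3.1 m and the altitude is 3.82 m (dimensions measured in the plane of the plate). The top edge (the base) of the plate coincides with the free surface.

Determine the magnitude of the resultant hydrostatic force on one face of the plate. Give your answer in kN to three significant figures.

γ = ρg = 792 × 9.81 / 1000 = 7.76952 kN/m³.
The plate makes 32.5° with the vertical, i.e. θ = 90° − 32.5° = 57.5° to the horizontal. Measuring y along the incline from the free-surface line, vertical depth h = y·sinθ with sinθ = 0.843391.
With the apex down, the centroid sits h/3 = 3.82/3 = 1.27333 m below the base (the top edge), so y_c = 1.27333 m and h_c = 1.27333 × 0.843391 = 1.07392 m.
A = ½ × 3.1 × 3.82 = 5.921 m².
Resultant F = γ·h_c·A = 7.76952 × 1.07392 × 5.921 = 49.4039 kN.

F ≈ 49.4 kN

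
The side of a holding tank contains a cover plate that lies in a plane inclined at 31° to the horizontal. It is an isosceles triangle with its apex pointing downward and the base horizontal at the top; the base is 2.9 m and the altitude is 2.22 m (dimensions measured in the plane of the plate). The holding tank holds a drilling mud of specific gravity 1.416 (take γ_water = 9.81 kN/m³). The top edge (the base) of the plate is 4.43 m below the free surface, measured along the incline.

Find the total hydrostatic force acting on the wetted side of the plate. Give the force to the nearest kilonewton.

F ≈ 119 kN

γ = 1.416 × 9.81 = 13.89096 kN/m³.
Let θ = 31° be the plate's angle to the horizontal; measure y along the incline from where the plane meets the free surface. Vertical depth h = y·sinθ with sinθ = 0.515038.
With the apex down, the centroid sits h/3 = 2.22/3 = 0.74 m below the base (the top edge), so y_c = 4.43 + 0.74 = 5.17 m and h_c = 5.17 × 0.515038 = 2.66275 m.
A = ½ × 2.9 × 2.22 = 3.219 m².
Resultant F = γ·h_c·A = 13.89096 × 2.66275 × 3.219 = 119.065 kN.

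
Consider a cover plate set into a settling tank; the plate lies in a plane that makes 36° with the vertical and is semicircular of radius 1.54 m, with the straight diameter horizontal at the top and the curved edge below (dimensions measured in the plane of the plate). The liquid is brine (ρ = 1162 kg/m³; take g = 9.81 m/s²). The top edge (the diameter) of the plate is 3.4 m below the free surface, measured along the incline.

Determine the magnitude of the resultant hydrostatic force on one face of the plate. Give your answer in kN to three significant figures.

F ≈ 139 kN

γ = ρg = 1162 × 9.81 / 1000 = 11.39922 kN/m³.
The plate makes 36° with the vertical, i.e. θ = 90° − 36° = 54° to the horizontal. Measuring y along the incline from the free-surface line, vertical depth h = y·sinθ with sinθ = 0.809017.
The centroid of a semicircle lies 4r/(3π) = 0.653596 m from the diameter, here below the top edge, so y_c = 3.4 + 0.653596 = 4.0536 m and h_c = 4.0536 × 0.809017 = 3.27943 m.
A = πr²/2 = π × 1.54²/2 = 3.7253 m².
Resultant F = γ·h_c·A = 11.39922 × 3.27943 × 3.7253 = 139.263 kN.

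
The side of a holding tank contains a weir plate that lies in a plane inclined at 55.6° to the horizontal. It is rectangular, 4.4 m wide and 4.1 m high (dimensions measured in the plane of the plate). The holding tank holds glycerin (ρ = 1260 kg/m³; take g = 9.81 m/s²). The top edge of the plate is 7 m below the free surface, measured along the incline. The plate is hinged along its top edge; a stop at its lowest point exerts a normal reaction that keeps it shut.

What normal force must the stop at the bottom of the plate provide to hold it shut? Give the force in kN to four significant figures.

P ≈ 895.4 kN

γ = ρg = 1260 × 9.81 / 1000 = 12.3606 kN/m³.
Let θ = 55.6° be the plate's angle to the horizontal; measure y along the incline from where the plane meets the free surface. Vertical depth h = y·sinθ with sinθ = 0.825113.
The centroid lies 4.1/2 = 2.05 m below the top edge, so y_c = 7 + 2.05 = 9.05 m and h_c = 9.05 × 0.825113 = 7.46727 m.
A = 4.4 × 4.1 = 18.04 m².
Resultant F = γ·h_c·A = 12.3606 × 7.46727 × 18.04 = 1665.09 kN.
I_c = b·h³/12 = 4.4 × 4.1³/12 = 25.271 m⁴.
Centre of pressure: y_p = y_c + I_c/(y_c·A) = 9.05 + 25.271/(9.05 × 18.04) = 9.05 + 0.154788 = 9.20479 m along the plane.
The resultant acts 2.05 + 0.154788 = 2.20479 m (along the plate) below the hinge at the top edge, so the moment about the hinge is M = F × 2.20479 = 1665.09 × 2.20479 = 3671.17 kN·m.
A normal force at the bottom, 4.1 m from the hinge, must supply this moment: P = 3671.17/4.1 = 895.407 kN.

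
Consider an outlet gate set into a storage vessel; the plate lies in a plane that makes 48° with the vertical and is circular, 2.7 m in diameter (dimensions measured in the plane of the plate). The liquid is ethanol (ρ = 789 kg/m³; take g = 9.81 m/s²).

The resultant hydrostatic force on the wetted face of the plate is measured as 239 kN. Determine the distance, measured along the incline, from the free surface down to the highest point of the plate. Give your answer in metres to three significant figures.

γ = ρg = 789 × 9.81 / 1000 = 7.74009 kN/m³.
A = π(1.35)² = 5.72555 m².
From F = γ·h_c·A, the centroid depth is h_c = 239/(7.74009 × 5.72555) = 5.39305 m.
The plate makes 48° with the vertical, i.e. θ = 90° − 48° = 42° to the horizontal. Measuring y along the incline from the free-surface line, vertical depth h = y·sinθ with sinθ = 0.669131.
Along the incline, y_c = h_c/sinθ = 5.39305/0.669131 = 8.05978 m.
The centroid is at the centre, 1.35 m below the top of the plate, so the highest point sits at y_top = 8.05978 − 1.35 = 6.70978 m along the incline.

y_top ≈ 6.71 m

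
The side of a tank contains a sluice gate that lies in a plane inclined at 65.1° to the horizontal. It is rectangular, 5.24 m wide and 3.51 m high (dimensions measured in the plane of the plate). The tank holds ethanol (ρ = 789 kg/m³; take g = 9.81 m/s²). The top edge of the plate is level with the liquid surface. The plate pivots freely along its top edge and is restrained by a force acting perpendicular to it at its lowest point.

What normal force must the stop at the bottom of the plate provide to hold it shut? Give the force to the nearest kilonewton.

P ≈ 151 kN

γ = ρg = 789 × 9.81 / 1000 = 7.74009 kN/m³.
Let θ = 65.1° be the plate's angle to the horizontal; measure y along the incline from where the plane meets the free surface. Vertical depth h = y·sinθ with sinθ = 0.907044.
The centroid lies 3.51/2 = 1.755 m below the top edge, so y_c = 1.755 m and h_c = 1.755 × 0.907044 = 1.59186 m.
A = 5.24 × 3.51 = 18.3924 m².
Resultant F = γ·h_c·A = 7.74009 × 1.59186 × 18.3924 = 226.615 kN.
I_c = b·h³/12 = 5.24 × 3.51³/12 = 18.883 m⁴.
Centre of pressure: y_p = y_c + I_c/(y_c·A) = 1.755 + 18.883/(1.755 × 18.3924) = 1.755 + 0.584999 = 2.34 m along the plane.
The resultant acts 1.755 + 0.584999 = 2.34 m (along the plate) below the hinge at the top edge, so the moment about the hinge is M = F × 2.34 = 226.615 × 2.34 = 530.279 kN·m.
A normal force at the bottom, 3.51 m from the hinge, must supply this moment: P = 530.279/3.51 = 151.077 kN.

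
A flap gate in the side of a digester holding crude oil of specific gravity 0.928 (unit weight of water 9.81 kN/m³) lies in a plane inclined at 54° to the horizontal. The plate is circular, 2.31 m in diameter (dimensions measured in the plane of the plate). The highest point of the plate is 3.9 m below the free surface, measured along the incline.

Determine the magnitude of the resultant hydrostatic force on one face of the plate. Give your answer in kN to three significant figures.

γ = 0.928 × 9.81 = 9.10368 kN/m³.
Let θ = 54° be the plate's angle to the horizontal; measure y along the incline from where the plane meets the free surface. Vertical depth h = y·sinθ with sinθ = 0.809017.
The centroid is at the centre, 1.155 m below the top of the plate, so y_c = 3.9 + 1.155 = 5.055 m and h_c = 5.055 × 0.809017 = 4.08958 m.
A = π(1.155)² = 4.19096 m².
Resultant F = γ·h_c·A = 9.10368 × 4.08958 × 4.19096 = 156.03 kN.

F ≈ 156 kN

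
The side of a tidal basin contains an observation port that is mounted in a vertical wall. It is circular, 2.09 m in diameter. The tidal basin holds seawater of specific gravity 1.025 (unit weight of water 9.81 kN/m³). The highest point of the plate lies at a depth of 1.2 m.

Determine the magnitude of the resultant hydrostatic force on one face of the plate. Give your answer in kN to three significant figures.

F ≈ 77.4 kN

γ = 1.025 × 9.81 = 10.05525 kN/m³.
The centroid is at the centre, 1.045 m below the top of the plate, so the centroid depth is h_c = 1.2 + 1.045 = 2.245 m.
A = π(1.045)² = 3.4307 m².
Resultant F = γ·h_c·A = 10.05525 × 2.245 × 3.4307 = 77.4447 kN.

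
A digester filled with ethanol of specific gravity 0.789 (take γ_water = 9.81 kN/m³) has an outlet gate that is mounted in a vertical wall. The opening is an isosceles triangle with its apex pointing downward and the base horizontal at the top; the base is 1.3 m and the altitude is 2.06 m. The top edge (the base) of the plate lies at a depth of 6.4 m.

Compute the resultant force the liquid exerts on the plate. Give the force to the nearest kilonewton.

F ≈ 73 kN

γ = 0.789 × 9.81 = 7.74009 kN/m³.
With the apex down, the centroid sits h/3 = 2.06/3 = 0.686667 m below the base (the top edge), so the centroid depth is h_c = 6.4 + 0.686667 = 7.08667 m.
A = ½ × 1.3 × 2.06 = 1.339 m².
Resultant F = γ·h_c·A = 7.74009 × 7.08667 × 1.339 = 73.4461 kN.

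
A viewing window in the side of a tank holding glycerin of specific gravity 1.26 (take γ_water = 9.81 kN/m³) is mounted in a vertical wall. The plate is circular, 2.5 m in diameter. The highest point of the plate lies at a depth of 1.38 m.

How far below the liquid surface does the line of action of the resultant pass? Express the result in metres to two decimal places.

h_p = 2.78 m

γ = 1.26 × 9.81 = 12.3606 kN/m³.
The centroid is at the centre, 1.25 m below the top of the plate, so the centroid depth is h_c = 1.38 + 1.25 = 2.63 m.
A = π(1.25)² = 4.90874 m².
Resultant F = γ·h_c·A = 12.3606 × 2.63 × 4.90874 = 159.575 kN.
I_c = πr⁴/4 = π × 1.25⁴/4 = 1.91748 m⁴.
Centre of pressure: y_p = y_c + I_c/(y_c·A) = 2.63 + 1.91748/(2.63 × 4.90874) = 2.63 + 0.148527 = 2.77853 m along the plane.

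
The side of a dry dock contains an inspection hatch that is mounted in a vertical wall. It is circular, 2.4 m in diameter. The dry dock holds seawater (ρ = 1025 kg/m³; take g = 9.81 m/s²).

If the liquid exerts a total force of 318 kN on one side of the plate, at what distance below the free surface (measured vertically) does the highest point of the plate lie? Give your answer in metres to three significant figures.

d_top ≈ 5.79 m

γ = ρg = 1025 × 9.81 / 1000 = 10.05525 kN/m³.
A = π(1.2)² = 4.52389 m².
From F = γ·h_c·A, the centroid depth is h_c = 318/(10.05525 × 4.52389) = 6.99072 m.
The centroid is at the centre, 1.2 m below the top of the plate, so the highest point sits at h_top = 6.99072 − 1.2 = 5.79072 m below the surface.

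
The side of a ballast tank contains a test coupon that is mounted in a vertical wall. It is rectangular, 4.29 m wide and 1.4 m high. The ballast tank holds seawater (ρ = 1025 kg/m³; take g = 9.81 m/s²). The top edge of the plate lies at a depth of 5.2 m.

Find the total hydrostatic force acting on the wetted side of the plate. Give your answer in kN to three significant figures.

F ≈ 356 kN

γ = ρg = 1025 × 9.81 / 1000 = 10.05525 kN/m³.
The centroid lies 1.4/2 = 0.7 m below the top edge, so the centroid depth is h_c = 5.2 + 0.7 = 5.9 m.
A = 4.29 × 1.4 = 6.006 m².
Resultant F = γ·h_c·A = 10.05525 × 5.9 × 6.006 = 356.312 kN.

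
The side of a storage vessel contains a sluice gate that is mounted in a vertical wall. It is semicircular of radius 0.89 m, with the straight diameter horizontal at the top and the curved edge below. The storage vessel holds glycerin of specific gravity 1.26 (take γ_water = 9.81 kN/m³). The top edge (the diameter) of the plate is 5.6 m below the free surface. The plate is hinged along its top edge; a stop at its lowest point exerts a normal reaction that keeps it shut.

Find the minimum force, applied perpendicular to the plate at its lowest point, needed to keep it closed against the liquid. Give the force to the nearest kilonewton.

γ = 1.26 × 9.81 = 12.3606 kN/m³.
The centroid of a semicircle lies 4r/(3π) = 0.377728 m from the diameter, here below the top edge, so the centroid depth is h_c = 5.6 + 0.377728 = 5.97773 m.
A = πr²/2 = π × 0.89²/2 = 1.24423 m².
Resultant F = γ·h_c·A = 12.3606 × 5.97773 × 1.24423 = 91.9341 kN.
I_c = (π/8 − 8/(9π))·r⁴ = 0.109757 × 0.89⁴ = 0.068864 m⁴.
Centre of pressure: y_p = y_c + I_c/(y_c·A) = 5.97773 + 0.068864/(5.97773 × 1.24423) = 5.97773 + 0.00925881 = 5.98699 m along the plane.
The resultant acts 0.377728 + 0.00925881 = 0.386987 m (along the plate) below the hinge at the top edge, so the moment about the hinge is M = F × 0.386987 = 91.9341 × 0.386987 = 35.5773 kN·m.
A normal force at the bottom, 0.89 m from the hinge, must supply this moment: P = 35.5773/0.89 = 39.9745 kN.

P ≈ 40 kN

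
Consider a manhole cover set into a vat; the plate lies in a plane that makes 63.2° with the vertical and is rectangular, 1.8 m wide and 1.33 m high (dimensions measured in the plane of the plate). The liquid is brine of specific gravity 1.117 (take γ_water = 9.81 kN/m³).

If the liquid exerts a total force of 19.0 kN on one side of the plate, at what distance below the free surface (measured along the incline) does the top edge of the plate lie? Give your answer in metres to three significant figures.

y_top ≈ 0.941 m

γ = 1.117 × 9.81 = 10.95777 kN/m³.
A = 1.8 × 1.33 = 2.394 m².
From F = γ·h_c·A, the centroid depth is h_c = 19.0/(10.95777 × 2.394) = 0.724281 m.
The plate makes 63.2° with the vertical, i.e. θ = 90° − 63.2° = 26.8° to the horizontal. Measuring y along the incline from the free-surface line, vertical depth h = y·sinθ with sinθ = 0.450878.
Along the incline, y_c = h_c/sinθ = 0.724281/0.450878 = 1.60638 m.
The centroid lies 1.33/2 = 0.665 m below the top edge, so the top edge sits at y_top = 1.60638 − 0.665 = 0.94138 m along the incline.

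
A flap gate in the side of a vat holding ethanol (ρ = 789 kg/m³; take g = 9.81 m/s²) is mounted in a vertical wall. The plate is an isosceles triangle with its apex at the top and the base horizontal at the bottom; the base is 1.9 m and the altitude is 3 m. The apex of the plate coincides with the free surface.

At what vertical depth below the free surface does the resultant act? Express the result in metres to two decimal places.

h_p = 2.25 m

γ = ρg = 789 × 9.81 / 1000 = 7.74009 kN/m³.
With the apex up, the centroid sits 2h/3 = 2 × 3/3 = 2 m below the apex, so the centroid depth is h_c = 2 m.
A = ½ × 1.9 × 3 = 2.85 m².
Resultant F = γ·h_c·A = 7.74009 × 2 × 2.85 = 44.1185 kN.
I_c = b·h³/36 = 1.9 × 3³/36 = 1.425 m⁴.
Centre of pressure: y_p = y_c + I_c/(y_c·A) = 2 + 1.425/(2 × 2.85) = 2 + 0.25 = 2.25 m along the plane.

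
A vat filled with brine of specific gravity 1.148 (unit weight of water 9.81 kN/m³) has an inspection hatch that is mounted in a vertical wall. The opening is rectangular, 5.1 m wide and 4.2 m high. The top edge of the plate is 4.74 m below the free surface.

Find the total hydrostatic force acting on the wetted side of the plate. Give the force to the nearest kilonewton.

F ≈ 1650 kN

γ = 1.148 × 9.81 = 11.26188 kN/m³.
The centroid lies 4.2/2 = 2.1 m below the top edge, so the centroid depth is h_c = 4.74 + 2.1 = 6.84 m.
A = 5.1 × 4.2 = 21.42 m².
Resultant F = γ·h_c·A = 11.26188 × 6.84 × 21.42 = 1650.01 kN.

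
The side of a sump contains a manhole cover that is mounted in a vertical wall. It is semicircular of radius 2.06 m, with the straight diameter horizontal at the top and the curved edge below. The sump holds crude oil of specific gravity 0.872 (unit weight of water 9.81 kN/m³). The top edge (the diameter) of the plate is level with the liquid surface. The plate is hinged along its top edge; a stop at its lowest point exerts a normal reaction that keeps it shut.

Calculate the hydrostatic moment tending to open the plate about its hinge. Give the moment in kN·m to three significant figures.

M ≈ 60.5 kN·m

γ = 0.872 × 9.81 = 8.55432 kN/m³.
The centroid of a semicircle lies 4r/(3π) = 0.874291 m from the diameter, here below the top edge, so the centroid depth is h_c = 0.874291 m.
A = πr²/2 = π × 2.06²/2 = 6.66583 m².
Resultant F = γ·h_c·A = 8.55432 × 0.874291 × 6.66583 = 49.8535 kN.
I_c = (π/8 − 8/(9π))·r⁴ = 0.109757 × 2.06⁴ = 1.97652 m⁴.
Centre of pressure: y_p = y_c + I_c/(y_c·A) = 0.874291 + 1.97652/(0.874291 × 6.66583) = 0.874291 + 0.339149 = 1.21344 m along the plane.
The resultant acts 0.874291 + 0.339149 = 1.21344 m (along the plate) below the hinge at the top edge, so the moment about the hinge is M = F × 1.21344 = 49.8535 × 1.21344 = 60.4942 kN·m.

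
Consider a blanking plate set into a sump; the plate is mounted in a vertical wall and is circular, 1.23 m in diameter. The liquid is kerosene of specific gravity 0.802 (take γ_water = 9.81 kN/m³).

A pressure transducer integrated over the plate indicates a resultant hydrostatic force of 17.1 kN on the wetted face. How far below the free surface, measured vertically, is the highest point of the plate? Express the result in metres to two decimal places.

γ = 0.802 × 9.81 = 7.86762 kN/m³.
A = π(0.615)² = 1.18823 m².
From F = γ·h_c·A, the centroid depth is h_c = 17.1/(7.86762 × 1.18823) = 1.82916 m.
The centroid is at the centre, 0.615 m below the top of the plate, so the highest point sits at h_top = 1.82916 − 0.615 = 1.21416 m below the surface.

d_top ≈ 1.21 m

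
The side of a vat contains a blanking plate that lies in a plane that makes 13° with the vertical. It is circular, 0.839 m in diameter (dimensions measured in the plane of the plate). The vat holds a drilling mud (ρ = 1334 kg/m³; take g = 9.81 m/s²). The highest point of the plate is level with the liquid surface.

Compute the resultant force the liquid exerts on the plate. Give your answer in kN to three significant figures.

γ = ρg = 1334 × 9.81 / 1000 = 13.08654 kN/m³.
The plate makes 13° with the vertical, i.e. θ = 90° − 13° = 77° to the horizontal. Measuring y along the incline from the free-surface line, vertical depth h = y·sinθ with sinθ = 0.974370.
The centroid is at the centre, 0.4195 m below the top of the plate, so y_c = 0.4195 m and h_c = 0.4195 × 0.974370 = 0.408748 m.
A = π(0.4195)² = 0.552858 m².
Resultant F = γ·h_c·A = 13.08654 × 0.408748 × 0.552858 = 2.95729 kN.

F ≈ 2.96 kN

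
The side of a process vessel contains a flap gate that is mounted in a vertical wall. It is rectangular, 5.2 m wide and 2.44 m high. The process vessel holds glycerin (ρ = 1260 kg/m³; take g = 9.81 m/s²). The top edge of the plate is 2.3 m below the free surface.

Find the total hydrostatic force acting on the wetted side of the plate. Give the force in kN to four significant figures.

F ≈ 552.0 kN

γ = ρg = 1260 × 9.81 / 1000 = 12.3606 kN/m³.
The centroid lies 2.44/2 = 1.22 m below the top edge, so the centroid depth is h_c = 2.3 + 1.22 = 3.52 m.
A = 5.2 × 2.44 = 12.688 m².
Resultant F = γ·h_c·A = 12.3606 × 3.52 × 12.688 = 552.046 kN.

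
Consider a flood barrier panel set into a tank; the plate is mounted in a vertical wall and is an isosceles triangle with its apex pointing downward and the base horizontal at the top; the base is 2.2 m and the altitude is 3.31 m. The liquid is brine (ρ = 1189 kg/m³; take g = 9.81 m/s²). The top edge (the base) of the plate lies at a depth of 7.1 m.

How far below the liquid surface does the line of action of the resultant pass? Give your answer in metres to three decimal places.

γ = ρg = 1189 × 9.81 / 1000 = 11.66409 kN/m³.
With the apex down, the centroid sits h/3 = 3.31/3 = 1.10333 m below the base (the top edge), so the centroid depth is h_c = 7.1 + 1.10333 = 8.20333 m.
A = ½ × 2.2 × 3.31 = 3.641 m².
Resultant F = γ·h_c·A = 11.66409 × 8.20333 × 3.641 = 348.387 kN.
I_c = b·h³/36 = 2.2 × 3.31³/36 = 2.21618 m⁴.
Centre of pressure: y_p = y_c + I_c/(y_c·A) = 8.20333 + 2.21618/(8.20333 × 3.641) = 8.20333 + 0.0741983 = 8.27753 m along the plane.

h_p = 8.278 m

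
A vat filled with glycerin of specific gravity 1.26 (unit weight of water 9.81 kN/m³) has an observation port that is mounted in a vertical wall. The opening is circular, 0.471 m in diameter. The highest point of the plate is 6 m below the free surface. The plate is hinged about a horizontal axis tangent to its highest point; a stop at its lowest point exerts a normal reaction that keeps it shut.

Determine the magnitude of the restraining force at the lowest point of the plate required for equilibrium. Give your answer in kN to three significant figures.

γ = 1.26 × 9.81 = 12.3606 kN/m³.
The centroid is at the centre, 0.2355 m below the top of the plate, so the centroid depth is h_c = 6 + 0.2355 = 6.2355 m.
A = π(0.2355)² = 0.174234 m².
Resultant F = γ·h_c·A = 12.3606 × 6.2355 × 0.174234 = 13.429 kN.
I_c = πr⁴/4 = π × 0.2355⁴/4 = 0.00241576 m⁴.
Centre of pressure: y_p = y_c + I_c/(y_c·A) = 6.2355 + 0.00241576/(6.2355 × 0.174234) = 6.2355 + 0.00222356 = 6.23772 m along the plane.
The resultant acts 0.2355 + 0.00222356 = 0.237724 m (along the plate) below the hinge at the top edge, so the moment about the hinge is M = F × 0.237724 = 13.429 × 0.237724 = 3.1924 kN·m.
A normal force at the bottom, 0.471 m from the hinge, must supply this moment: P = 3.1924/0.471 = 6.77792 kN.

P ≈ 6.78 kN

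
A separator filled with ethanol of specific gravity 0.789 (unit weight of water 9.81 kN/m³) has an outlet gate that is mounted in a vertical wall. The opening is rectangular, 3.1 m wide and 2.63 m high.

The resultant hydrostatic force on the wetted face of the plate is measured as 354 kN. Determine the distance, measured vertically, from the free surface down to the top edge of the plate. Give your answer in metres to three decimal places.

d_top ≈ 4.295 m

γ = 0.789 × 9.81 = 7.74009 kN/m³.
A = 3.1 × 2.63 = 8.153 m².
From F = γ·h_c·A, the centroid depth is h_c = 354/(7.74009 × 8.153) = 5.6097 m.
The centroid lies 2.63/2 = 1.315 m below the top edge, so the top edge sits at h_top = 5.6097 − 1.315 = 4.2947 m below the surface.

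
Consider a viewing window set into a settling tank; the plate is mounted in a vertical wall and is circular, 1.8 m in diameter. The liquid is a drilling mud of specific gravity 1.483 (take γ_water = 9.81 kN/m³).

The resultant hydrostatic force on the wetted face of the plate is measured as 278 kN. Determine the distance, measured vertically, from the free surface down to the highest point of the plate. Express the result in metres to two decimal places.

γ = 1.483 × 9.81 = 14.54823 kN/m³.
A = π(0.9)² = 2.54469 m².
From F = γ·h_c·A, the centroid depth is h_c = 278/(14.54823 × 2.54469) = 7.50931 m.
The centroid is at the centre, 0.9 m below the top of the plate, so the highest point sits at h_top = 7.50931 − 0.9 = 6.60931 m below the surface.

d_top ≈ 6.61 m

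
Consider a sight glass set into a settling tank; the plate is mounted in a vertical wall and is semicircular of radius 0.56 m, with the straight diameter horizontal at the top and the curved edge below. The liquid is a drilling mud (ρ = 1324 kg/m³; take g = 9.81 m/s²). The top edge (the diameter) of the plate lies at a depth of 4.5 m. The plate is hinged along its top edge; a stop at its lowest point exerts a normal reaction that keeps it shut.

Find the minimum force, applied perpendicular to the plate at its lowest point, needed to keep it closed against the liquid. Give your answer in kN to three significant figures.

P ≈ 13.1 kN

γ = ρg = 1324 × 9.81 / 1000 = 12.98844 kN/m³.
The centroid of a semicircle lies 4r/(3π) = 0.237671 m from the diameter, here below the top edge, so the centroid depth is h_c = 4.5 + 0.237671 = 4.73767 m.
A = πr²/2 = π × 0.56²/2 = 0.492602 m².
Resultant F = γ·h_c·A = 12.98844 × 4.73767 × 0.492602 = 30.3122 kN.
I_c = (π/8 − 8/(9π))·r⁴ = 0.109757 × 0.56⁴ = 0.010794 m⁴.
Centre of pressure: y_p = y_c + I_c/(y_c·A) = 4.73767 + 0.010794/(4.73767 × 0.492602) = 4.73767 + 0.0046251 = 4.7423 m along the plane.
The resultant acts 0.237671 + 0.0046251 = 0.242296 m (along the plate) below the hinge at the top edge, so the moment about the hinge is M = F × 0.242296 = 30.3122 × 0.242296 = 7.34452 kN·m.
A normal force at the bottom, 0.56 m from the hinge, must supply this moment: P = 7.34452/0.56 = 13.1152 kN.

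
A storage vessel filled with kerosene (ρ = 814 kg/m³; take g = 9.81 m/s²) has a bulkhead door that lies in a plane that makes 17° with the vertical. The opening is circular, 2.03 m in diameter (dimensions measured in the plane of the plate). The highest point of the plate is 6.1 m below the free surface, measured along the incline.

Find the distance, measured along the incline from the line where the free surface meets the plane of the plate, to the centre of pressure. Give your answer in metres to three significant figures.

γ = ρg = 814 × 9.81 / 1000 = 7.98534 kN/m³.
The plate makes 17° with the vertical, i.e. θ = 90° − 17° = 73° to the horizontal. Measuring y along the incline from the free-surface line, vertical depth h = y·sinθ with sinθ = 0.956305.
The centroid is at the centre, 1.015 m below the top of the plate, so y_c = 6.1 + 1.015 = 7.115 m and h_c = 7.115 × 0.956305 = 6.80411 m.
A = π(1.015)² = 3.23655 m².
Resultant F = γ·h_c·A = 7.98534 × 6.80411 × 3.23655 = 175.852 kN.
I_c = πr⁴/4 = π × 1.015⁴/4 = 0.833593 m⁴.
Centre of pressure: y_p = y_c + I_c/(y_c·A) = 7.115 + 0.833593/(7.115 × 3.23655) = 7.115 + 0.036199 = 7.1512 m along the plane.

y_p = 7.15 m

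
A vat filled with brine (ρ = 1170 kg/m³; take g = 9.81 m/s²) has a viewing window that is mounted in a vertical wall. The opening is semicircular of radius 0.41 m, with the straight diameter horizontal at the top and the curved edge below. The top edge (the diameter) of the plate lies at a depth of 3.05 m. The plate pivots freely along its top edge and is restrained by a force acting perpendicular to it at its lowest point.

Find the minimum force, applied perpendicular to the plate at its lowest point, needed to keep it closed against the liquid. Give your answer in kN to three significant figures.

γ = ρg = 1170 × 9.81 / 1000 = 11.4777 kN/m³.
The centroid of a semicircle lies 4r/(3π) = 0.174009 m from the diameter, here below the top edge, so the centroid depth is h_c = 3.05 + 0.174009 = 3.22401 m.
A = πr²/2 = π × 0.41²/2 = 0.264051 m².
Resultant F = γ·h_c·A = 11.4777 × 3.22401 × 0.264051 = 9.771 kN.
I_c = (π/8 − 8/(9π))·r⁴ = 0.109757 × 0.41⁴ = 0.00310147 m⁴.
Centre of pressure: y_p = y_c + I_c/(y_c·A) = 3.22401 + 0.00310147/(3.22401 × 0.264051) = 3.22401 + 0.0036432 = 3.22765 m along the plane.
The resultant acts 0.174009 + 0.0036432 = 0.177652 m (along the plate) below the hinge at the top edge, so the moment about the hinge is M = F × 0.177652 = 9.771 × 0.177652 = 1.73584 kN·m.
A normal force at the bottom, 0.41 m from the hinge, must supply this moment: P = 1.73584/0.41 = 4.23376 kN.

P ≈ 4.23 kN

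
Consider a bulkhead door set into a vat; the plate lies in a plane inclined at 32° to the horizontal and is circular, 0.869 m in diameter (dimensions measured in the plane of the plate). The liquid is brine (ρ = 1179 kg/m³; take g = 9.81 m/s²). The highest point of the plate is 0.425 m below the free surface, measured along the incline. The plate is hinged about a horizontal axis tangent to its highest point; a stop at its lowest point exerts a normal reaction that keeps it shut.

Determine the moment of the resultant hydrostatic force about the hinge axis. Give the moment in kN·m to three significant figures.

M ≈ 1.53 kN·m

γ = ρg = 1179 × 9.81 / 1000 = 11.56599 kN/m³.
Let θ = 32° be the plate's angle to the horizontal; measure y along the incline from where the plane meets the free surface. Vertical depth h = y·sinθ with sinθ = 0.529919.
The centroid is at the centre, 0.4345 m below the top of the plate, so y_c = 0.425 + 0.4345 = 0.8595 m and h_c = 0.8595 × 0.529919 = 0.455465 m.
A = π(0.4345)² = 0.593102 m².
Resultant F = γ·h_c·A = 11.56599 × 0.455465 × 0.593102 = 3.1244 kN.
I_c = πr⁴/4 = π × 0.4345⁴/4 = 0.027993 m⁴.
Centre of pressure: y_p = y_c + I_c/(y_c·A) = 0.8595 + 0.027993/(0.8595 × 0.593102) = 0.8595 + 0.0549129 = 0.914413 m along the plane.
The resultant acts 0.4345 + 0.0549129 = 0.489413 m (along the plate) below the hinge at the top edge, so the moment about the hinge is M = F × 0.489413 = 3.1244 × 0.489413 = 1.52912 kN·m.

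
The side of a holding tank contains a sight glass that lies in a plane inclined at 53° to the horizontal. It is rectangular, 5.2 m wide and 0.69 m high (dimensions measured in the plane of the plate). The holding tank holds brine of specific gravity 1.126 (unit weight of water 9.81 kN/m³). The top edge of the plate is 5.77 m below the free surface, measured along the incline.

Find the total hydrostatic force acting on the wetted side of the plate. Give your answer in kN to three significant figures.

γ = 1.126 × 9.81 = 11.04606 kN/m³.
Let θ = 53° be the plate's angle to the horizontal; measure y along the incline from where the plane meets the free surface. Vertical depth h = y·sinθ with sinθ = 0.798636.
The centroid lies 0.69/2 = 0.345 m below the top edge, so y_c = 5.77 + 0.345 = 6.115 m and h_c = 6.115 × 0.798636 = 4.88366 m.
A = 5.2 × 0.69 = 3.588 m².
Resultant F = γ·h_c·A = 11.04606 × 4.88366 × 3.588 = 193.555 kN.

F ≈ 194 kN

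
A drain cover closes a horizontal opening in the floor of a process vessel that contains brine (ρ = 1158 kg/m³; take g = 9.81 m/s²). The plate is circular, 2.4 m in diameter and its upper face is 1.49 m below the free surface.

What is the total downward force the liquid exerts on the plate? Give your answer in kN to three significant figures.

γ = ρg = 1158 × 9.81 / 1000 = 11.35998 kN/m³.
The plate is horizontal, so pressure is uniform at p = γ·h = 11.35998 × 1.49 = 16.9264 kN/m².
A = π(1.2)² = 4.52389 m².
F = p·A = 16.9264 × 4.52389 = 76.5732 kN.

F ≈ 76.6 kN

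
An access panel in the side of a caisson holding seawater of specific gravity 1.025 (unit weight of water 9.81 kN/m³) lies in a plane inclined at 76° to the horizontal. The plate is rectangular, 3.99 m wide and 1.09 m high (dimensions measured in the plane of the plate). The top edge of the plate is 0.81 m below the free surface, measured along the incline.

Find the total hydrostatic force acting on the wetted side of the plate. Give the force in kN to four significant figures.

γ = 1.025 × 9.81 = 10.05525 kN/m³.
Let θ = 76° be the plate's angle to the horizontal; measure y along the incline from where the plane meets the free surface. Vertical depth h = y·sinθ with sinθ = 0.970296.
The centroid lies 1.09/2 = 0.545 m below the top edge, so y_c = 0.81 + 0.545 = 1.355 m and h_c = 1.355 × 0.970296 = 1.31475 m.
A = 3.99 × 1.09 = 4.3491 m².
Resultant F = γ·h_c·A = 10.05525 × 1.31475 × 4.3491 = 57.4957 kN.

F ≈ 57.50 kN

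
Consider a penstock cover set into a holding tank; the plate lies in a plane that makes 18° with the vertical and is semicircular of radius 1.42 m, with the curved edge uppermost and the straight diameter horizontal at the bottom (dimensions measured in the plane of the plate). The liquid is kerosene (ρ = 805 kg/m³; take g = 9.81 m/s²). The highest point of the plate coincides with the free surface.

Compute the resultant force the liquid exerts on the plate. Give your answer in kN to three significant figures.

γ = ρg = 805 × 9.81 / 1000 = 7.89705 kN/m³.
The plate makes 18° with the vertical, i.e. θ = 90° − 18° = 72° to the horizontal. Measuring y along the incline from the free-surface line, vertical depth h = y·sinθ with sinθ = 0.951057.
The centroid lies 4r/(3π) = 0.602667 m above the diameter, so r − 4r/(3π) = 1.42 − 0.602667 = 0.817333 m below the topmost point, so y_c = 0.817333 m and h_c = 0.817333 × 0.951057 = 0.77733 m.
A = πr²/2 = π × 1.42²/2 = 3.16735 m².
Resultant F = γ·h_c·A = 7.89705 × 0.77733 × 3.16735 = 19.4431 kN.

F ≈ 19.4 kN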